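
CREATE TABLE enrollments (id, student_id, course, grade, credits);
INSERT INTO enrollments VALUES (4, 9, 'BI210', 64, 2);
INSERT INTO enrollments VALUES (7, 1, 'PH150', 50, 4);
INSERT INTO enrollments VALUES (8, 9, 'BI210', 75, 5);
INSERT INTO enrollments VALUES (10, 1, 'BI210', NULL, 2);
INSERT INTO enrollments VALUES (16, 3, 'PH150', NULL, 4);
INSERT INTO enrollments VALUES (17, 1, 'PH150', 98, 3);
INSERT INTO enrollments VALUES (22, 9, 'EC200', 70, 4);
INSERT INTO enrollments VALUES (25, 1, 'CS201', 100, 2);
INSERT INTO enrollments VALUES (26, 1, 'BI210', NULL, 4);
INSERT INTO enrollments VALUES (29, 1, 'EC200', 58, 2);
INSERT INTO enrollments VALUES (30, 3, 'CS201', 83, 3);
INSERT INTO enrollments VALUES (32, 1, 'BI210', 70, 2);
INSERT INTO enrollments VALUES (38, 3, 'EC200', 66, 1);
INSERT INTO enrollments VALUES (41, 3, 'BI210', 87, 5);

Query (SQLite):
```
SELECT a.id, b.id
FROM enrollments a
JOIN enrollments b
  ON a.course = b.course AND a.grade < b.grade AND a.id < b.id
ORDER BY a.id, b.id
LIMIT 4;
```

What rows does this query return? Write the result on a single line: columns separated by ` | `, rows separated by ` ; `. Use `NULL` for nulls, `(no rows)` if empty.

Pairs (a,b) with same course, a.grade < b.grade, a.id < b.id.
course groups: BI210:{4,8,10,26,32,41} CS201:{25,30} EC200:{22,29,38} PH150:{7,16,17}
Ordered by (a.id, b.id); first 4.

4 | 8 ; 4 | 32 ; 4 | 41 ; 7 | 17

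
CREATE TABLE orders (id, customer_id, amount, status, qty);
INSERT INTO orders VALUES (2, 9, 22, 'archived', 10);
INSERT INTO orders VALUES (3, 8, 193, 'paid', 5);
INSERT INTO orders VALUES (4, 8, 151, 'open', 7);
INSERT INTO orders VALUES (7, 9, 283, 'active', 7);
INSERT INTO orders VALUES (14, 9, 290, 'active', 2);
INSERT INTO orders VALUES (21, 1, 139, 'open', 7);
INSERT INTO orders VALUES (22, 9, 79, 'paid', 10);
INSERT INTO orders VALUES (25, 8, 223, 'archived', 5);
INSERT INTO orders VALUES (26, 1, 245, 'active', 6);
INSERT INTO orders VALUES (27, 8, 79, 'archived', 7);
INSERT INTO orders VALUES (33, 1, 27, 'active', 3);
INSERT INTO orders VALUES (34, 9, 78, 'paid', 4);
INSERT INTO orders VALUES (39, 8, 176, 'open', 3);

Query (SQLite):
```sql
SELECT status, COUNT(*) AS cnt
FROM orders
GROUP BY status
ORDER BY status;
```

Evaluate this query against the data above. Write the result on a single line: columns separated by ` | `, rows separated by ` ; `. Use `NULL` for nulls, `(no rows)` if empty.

active | 4 ; archived | 3 ; open | 3 ; paid | 3

Partition orders by status; compute COUNT(*) within each group.
  active: ids {7, 14, 26, 33} → COUNT(*)=4
  archived: ids {2, 25, 27} → COUNT(*)=3
  open: ids {4, 21, 39} → COUNT(*)=3
  paid: ids {3, 22, 34} → COUNT(*)=3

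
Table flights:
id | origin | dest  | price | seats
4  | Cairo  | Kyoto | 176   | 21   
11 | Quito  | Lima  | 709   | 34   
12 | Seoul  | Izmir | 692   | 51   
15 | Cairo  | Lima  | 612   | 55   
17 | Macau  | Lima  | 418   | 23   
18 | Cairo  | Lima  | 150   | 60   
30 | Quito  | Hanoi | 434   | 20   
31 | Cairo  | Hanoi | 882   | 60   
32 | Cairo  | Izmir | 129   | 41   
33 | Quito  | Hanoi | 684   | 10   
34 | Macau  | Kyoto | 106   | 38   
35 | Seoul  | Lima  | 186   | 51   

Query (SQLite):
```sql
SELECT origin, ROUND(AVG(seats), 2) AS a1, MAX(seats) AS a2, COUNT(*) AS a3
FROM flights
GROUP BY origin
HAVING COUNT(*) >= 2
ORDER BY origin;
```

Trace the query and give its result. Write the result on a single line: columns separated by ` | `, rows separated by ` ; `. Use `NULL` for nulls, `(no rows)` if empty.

Group flights by origin.
Per group compute: ROUND(AVG(seats), 2), MAX(seats), COUNT(*).
HAVING: drop groups with fewer than 2 rows.
  Cairo: ids {4, 15, 18, 31, 32} → ROUND(AVG(seats), 2)=47.4, MAX(seats)=60, COUNT(*)=5
  Macau: ids {17, 34} → ROUND(AVG(seats), 2)=30.5, MAX(seats)=38, COUNT(*)=2
  Quito: ids {11, 30, 33} → ROUND(AVG(seats), 2)=21.33, MAX(seats)=34, COUNT(*)=3
  Seoul: ids {12, 35} → ROUND(AVG(seats), 2)=51, MAX(seats)=51, COUNT(*)=2

Cairo | 47.4 | 60 | 5 ; Macau | 30.5 | 38 | 2 ; Quito | 21.33 | 34 | 3 ; Seoul | 51 | 51 | 2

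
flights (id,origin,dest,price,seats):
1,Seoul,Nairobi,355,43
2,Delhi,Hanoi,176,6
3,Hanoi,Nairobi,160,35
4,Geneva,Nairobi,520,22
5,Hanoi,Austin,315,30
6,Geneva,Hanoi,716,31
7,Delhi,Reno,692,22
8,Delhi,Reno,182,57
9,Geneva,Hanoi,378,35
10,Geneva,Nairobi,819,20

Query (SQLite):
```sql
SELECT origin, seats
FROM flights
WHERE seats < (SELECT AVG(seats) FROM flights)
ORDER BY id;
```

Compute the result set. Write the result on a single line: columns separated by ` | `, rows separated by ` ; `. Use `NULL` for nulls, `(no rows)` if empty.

Delhi | 6 ; Geneva | 22 ; Hanoi | 30 ; Delhi | 22 ; Geneva | 20

Scalar subquery: AVG(seats) over all flights rows = 30.1.
Keep rows where seats < that value.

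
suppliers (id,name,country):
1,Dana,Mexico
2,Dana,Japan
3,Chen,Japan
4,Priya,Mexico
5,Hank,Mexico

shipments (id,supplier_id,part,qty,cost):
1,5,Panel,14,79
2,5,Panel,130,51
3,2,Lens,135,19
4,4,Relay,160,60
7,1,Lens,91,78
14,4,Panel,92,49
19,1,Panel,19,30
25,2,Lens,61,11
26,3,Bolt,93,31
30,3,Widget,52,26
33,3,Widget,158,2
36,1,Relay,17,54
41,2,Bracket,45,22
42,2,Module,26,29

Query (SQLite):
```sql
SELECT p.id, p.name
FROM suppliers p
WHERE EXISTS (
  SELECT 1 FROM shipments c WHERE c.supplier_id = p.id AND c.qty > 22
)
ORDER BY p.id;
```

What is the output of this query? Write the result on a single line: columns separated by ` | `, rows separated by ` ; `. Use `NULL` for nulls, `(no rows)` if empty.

For each suppliers row, check whether any shipments with matching supplier_id has qty > 22.
Keep rows where that is true.

1 | Dana ; 2 | Dana ; 3 | Chen ; 4 | Priya ; 5 | Hank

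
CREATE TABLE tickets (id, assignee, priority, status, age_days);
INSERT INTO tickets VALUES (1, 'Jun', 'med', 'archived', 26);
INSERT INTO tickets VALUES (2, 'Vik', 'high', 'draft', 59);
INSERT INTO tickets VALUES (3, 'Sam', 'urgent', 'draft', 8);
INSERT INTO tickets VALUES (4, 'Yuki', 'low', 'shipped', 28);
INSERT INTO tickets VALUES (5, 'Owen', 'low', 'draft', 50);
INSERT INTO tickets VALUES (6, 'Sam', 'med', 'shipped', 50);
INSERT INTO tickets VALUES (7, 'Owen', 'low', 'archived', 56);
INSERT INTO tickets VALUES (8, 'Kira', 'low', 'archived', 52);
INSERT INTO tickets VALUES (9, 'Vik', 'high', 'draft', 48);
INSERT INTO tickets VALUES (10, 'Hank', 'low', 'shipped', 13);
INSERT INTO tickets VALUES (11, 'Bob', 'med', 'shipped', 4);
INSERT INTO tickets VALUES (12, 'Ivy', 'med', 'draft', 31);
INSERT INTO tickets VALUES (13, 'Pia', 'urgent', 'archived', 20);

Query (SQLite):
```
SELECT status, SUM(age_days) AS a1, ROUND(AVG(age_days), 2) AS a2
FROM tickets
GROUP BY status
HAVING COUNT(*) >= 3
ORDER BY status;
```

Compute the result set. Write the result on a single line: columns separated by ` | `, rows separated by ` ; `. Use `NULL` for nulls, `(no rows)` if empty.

Group tickets by status.
Per group compute: SUM(age_days), ROUND(AVG(age_days), 2).
HAVING: drop groups with fewer than 3 rows.
  archived: ids {1, 7, 8, 13} → SUM(age_days)=154, ROUND(AVG(age_days), 2)=38.5
  draft: ids {2, 3, 5, 9, 12} → SUM(age_days)=196, ROUND(AVG(age_days), 2)=39.2
  shipped: ids {4, 6, 10, 11} → SUM(age_days)=95, ROUND(AVG(age_days), 2)=23.75

archived | 154 | 38.5 ; draft | 196 | 39.2 ; shipped | 95 | 23.75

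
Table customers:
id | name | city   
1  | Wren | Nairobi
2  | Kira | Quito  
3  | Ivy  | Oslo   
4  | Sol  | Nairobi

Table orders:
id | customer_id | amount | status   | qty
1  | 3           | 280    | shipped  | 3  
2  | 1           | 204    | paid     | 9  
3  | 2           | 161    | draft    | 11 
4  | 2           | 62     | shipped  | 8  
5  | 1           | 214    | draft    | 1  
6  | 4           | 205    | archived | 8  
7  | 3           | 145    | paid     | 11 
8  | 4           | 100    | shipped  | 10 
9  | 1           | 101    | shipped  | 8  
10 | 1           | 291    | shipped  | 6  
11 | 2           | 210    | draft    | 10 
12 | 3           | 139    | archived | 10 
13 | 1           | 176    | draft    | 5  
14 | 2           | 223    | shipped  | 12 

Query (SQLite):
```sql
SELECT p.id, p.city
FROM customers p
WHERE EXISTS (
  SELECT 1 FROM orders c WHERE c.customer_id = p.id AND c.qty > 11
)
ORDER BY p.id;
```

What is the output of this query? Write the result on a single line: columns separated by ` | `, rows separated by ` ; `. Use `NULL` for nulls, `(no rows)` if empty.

2 | Quito

For each customers row, check whether any orders with matching customer_id has qty > 11.
Keep rows where that is true.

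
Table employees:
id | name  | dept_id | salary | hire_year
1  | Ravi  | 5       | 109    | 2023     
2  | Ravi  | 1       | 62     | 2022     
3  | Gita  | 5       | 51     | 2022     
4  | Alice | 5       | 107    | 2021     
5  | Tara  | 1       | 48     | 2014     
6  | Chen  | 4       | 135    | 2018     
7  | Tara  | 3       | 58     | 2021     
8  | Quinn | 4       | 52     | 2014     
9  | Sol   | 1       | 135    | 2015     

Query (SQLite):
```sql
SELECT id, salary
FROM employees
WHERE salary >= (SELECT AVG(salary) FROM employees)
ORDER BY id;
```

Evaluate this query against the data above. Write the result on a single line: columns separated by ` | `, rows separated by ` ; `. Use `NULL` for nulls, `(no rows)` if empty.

Scalar subquery: AVG(salary) over all employees rows = 84.111111 (≈; comparison uses full precision).
Keep rows where salary >= that value.

1 | 109 ; 4 | 107 ; 6 | 135 ; 9 | 135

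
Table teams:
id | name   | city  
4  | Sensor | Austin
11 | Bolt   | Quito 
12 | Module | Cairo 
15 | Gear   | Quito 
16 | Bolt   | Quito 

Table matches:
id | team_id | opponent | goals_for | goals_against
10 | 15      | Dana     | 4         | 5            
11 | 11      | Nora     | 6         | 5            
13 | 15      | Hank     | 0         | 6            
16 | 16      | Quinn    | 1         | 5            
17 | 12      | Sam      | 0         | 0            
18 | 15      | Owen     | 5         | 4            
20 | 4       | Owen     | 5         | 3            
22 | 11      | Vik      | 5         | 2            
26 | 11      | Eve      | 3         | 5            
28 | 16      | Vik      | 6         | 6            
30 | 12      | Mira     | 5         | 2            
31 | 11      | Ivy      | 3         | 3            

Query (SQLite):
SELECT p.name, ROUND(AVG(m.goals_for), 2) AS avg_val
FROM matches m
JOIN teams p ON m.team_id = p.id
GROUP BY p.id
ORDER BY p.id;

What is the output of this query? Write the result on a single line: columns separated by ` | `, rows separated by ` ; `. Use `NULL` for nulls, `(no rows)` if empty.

Join each matches row to its teams via team_id.
Group joined rows by teams.id; compute ROUND(AVG(m.goals_for), 2) per group.
  4: ids {20} → ROUND(AVG(m.goals_for), 2)=5
  11: ids {11, 22, 26, 31} → ROUND(AVG(m.goals_for), 2)=4.25
  12: ids {17, 30} → ROUND(AVG(m.goals_for), 2)=2.5
  15: ids {10, 13, 18} → ROUND(AVG(m.goals_for), 2)=3
  16: ids {16, 28} → ROUND(AVG(m.goals_for), 2)=3.5

Sensor | 5 ; Bolt | 4.25 ; Module | 2.5 ; Gear | 3 ; Bolt | 3.5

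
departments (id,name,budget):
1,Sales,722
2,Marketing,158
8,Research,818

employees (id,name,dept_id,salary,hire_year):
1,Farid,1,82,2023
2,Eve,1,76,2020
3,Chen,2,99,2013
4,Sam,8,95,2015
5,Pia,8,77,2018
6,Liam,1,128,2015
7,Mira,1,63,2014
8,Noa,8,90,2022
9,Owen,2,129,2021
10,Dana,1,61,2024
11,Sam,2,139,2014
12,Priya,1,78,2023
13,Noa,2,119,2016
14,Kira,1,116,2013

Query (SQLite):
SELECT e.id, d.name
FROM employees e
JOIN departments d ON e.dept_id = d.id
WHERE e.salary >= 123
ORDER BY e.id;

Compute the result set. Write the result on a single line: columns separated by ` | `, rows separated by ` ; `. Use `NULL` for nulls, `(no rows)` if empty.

6 | Sales ; 9 | Marketing ; 11 | Marketing

Each employees row matches the departments row where dept_id = departments.id.
Then keep rows with e.salary >= 123.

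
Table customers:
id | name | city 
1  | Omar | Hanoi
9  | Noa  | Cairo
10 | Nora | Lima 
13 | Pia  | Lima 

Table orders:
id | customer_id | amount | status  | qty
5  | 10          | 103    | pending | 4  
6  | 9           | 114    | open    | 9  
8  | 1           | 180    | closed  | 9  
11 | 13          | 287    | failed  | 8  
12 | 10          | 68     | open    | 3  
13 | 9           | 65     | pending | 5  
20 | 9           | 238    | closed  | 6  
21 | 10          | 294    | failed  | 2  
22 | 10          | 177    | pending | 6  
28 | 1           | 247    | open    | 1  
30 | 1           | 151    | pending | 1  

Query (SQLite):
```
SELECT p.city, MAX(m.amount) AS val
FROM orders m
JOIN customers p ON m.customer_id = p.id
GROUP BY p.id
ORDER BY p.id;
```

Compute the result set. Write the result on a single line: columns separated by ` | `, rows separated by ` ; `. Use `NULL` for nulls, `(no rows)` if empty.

Hanoi | 247 ; Cairo | 238 ; Lima | 294 ; Lima | 287

Join each orders row to its customers via customer_id.
Group joined rows by customers.id; compute MAX(m.amount) per group.
  1: ids {8, 28, 30} → MAX(m.amount)=247
  9: ids {6, 13, 20} → MAX(m.amount)=238
  10: ids {5, 12, 21, 22} → MAX(m.amount)=294
  13: ids {11} → MAX(m.amount)=287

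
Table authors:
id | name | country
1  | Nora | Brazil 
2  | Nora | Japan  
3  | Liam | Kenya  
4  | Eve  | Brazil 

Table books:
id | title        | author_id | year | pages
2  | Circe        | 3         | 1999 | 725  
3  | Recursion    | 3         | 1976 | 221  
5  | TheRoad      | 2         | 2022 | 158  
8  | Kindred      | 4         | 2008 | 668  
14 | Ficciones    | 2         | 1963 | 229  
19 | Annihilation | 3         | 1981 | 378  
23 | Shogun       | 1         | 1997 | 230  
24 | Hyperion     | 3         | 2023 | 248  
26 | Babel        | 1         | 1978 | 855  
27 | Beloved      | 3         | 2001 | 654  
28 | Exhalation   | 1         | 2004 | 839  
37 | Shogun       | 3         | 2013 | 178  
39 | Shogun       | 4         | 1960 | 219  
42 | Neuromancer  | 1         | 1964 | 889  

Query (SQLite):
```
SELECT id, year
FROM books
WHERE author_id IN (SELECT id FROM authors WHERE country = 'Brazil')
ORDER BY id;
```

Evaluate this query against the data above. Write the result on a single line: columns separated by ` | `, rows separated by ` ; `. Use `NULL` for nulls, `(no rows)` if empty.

Inner query: authors.id where country = 'Brazil'.
Outer: keep books rows whose author_id is in that set.
Inner query → {1, 4}

8 | 2008 ; 23 | 1997 ; 26 | 1978 ; 28 | 2004 ; 39 | 1960 ; 42 | 1964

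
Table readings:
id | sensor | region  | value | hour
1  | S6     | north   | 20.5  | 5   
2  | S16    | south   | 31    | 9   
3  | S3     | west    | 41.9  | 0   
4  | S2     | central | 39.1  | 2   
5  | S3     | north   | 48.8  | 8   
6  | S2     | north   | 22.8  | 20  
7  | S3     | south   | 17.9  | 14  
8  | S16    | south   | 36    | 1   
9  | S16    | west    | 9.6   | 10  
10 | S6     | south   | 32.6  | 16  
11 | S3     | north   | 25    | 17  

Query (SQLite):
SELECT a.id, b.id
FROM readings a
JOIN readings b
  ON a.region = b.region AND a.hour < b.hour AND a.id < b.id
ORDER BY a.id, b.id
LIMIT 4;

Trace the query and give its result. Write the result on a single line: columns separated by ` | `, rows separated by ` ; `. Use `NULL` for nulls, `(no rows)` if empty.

Pairs (a,b) with same region, a.hour < b.hour, a.id < b.id.
region groups: central:{4} north:{1,5,6,11} south:{2,7,8,10} west:{3,9}
Ordered by (a.id, b.id); first 4.

1 | 5 ; 1 | 6 ; 1 | 11 ; 2 | 7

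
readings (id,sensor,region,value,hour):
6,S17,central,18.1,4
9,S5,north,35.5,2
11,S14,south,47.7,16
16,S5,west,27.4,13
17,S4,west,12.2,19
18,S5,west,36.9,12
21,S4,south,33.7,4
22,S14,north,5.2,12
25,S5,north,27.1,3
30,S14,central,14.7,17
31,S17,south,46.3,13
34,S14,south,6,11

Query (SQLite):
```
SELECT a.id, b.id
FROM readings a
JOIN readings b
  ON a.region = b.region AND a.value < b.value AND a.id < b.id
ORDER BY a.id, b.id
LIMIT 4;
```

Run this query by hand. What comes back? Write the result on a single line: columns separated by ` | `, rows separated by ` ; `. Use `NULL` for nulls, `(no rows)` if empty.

16 | 18 ; 17 | 18 ; 21 | 31 ; 22 | 25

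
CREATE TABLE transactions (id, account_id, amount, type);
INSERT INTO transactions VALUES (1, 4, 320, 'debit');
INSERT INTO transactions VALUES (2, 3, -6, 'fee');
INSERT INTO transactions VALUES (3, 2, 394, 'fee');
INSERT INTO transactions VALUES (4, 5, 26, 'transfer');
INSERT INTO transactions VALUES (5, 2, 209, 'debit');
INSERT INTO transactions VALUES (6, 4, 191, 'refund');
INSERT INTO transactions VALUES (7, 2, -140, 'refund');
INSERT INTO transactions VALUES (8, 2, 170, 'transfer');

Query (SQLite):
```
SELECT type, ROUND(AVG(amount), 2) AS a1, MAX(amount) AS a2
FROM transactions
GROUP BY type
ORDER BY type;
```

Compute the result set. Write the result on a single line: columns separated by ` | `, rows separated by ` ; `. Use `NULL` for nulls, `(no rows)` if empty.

debit | 264.5 | 320 ; fee | 194 | 394 ; refund | 25.5 | 191 ; transfer | 98 | 170

Group transactions by type.
Per group compute: ROUND(AVG(amount), 2), MAX(amount).
  debit: ids {1, 5} → ROUND(AVG(amount), 2)=264.5, MAX(amount)=320
  fee: ids {2, 3} → ROUND(AVG(amount), 2)=194, MAX(amount)=394
  refund: ids {6, 7} → ROUND(AVG(amount), 2)=25.5, MAX(amount)=191
  transfer: ids {4, 8} → ROUND(AVG(amount), 2)=98, MAX(amount)=170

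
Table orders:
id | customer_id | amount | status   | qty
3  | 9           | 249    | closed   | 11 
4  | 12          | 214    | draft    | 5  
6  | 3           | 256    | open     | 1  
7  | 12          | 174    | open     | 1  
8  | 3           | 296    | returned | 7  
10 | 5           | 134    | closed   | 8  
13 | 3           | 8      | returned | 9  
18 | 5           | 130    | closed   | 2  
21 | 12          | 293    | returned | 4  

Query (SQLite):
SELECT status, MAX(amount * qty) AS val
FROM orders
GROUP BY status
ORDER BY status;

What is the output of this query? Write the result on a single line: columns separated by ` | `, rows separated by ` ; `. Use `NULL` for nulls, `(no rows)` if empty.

closed | 2739 ; draft | 1070 ; open | 256 ; returned | 2072

For each row compute amount * qty.
Group by status; take MAX of the expression per group.
  closed: ids {3, 10, 18} → MAX(amount * qty)=2739
  draft: ids {4} → MAX(amount * qty)=1070
  open: ids {6, 7} → MAX(amount * qty)=256
  returned: ids {8, 13, 21} → MAX(amount * qty)=2072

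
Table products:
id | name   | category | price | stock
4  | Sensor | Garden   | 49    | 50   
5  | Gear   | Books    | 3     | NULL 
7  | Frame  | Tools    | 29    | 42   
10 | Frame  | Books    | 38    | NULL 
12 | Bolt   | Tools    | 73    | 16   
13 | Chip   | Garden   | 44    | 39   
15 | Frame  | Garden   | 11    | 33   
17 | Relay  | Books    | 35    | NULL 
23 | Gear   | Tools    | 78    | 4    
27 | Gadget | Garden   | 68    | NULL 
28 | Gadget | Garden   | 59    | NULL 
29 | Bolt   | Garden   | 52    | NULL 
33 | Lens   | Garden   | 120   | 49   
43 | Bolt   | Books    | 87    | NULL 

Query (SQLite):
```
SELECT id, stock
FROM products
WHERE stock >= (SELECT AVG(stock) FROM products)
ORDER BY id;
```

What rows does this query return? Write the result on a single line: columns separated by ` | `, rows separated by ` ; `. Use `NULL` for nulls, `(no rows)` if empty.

4 | 50 ; 7 | 42 ; 13 | 39 ; 33 | 49

Scalar subquery: AVG(stock) over all products rows = 33.285714 (≈; comparison uses full precision).
Keep rows where stock >= that value.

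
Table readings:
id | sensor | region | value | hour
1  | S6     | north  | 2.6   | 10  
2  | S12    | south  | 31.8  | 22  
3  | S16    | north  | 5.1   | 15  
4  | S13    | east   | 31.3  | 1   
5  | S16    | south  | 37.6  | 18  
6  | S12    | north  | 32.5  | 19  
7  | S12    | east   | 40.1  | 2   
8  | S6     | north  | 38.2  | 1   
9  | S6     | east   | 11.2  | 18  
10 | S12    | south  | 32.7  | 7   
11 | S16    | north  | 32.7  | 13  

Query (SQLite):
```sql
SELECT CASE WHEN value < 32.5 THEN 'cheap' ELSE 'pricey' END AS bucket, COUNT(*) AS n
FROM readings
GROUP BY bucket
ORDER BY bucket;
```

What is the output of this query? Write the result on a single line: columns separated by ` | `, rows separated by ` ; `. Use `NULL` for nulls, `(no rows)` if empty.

cheap | 5 ; pricey | 6

Bucket rows by value < 32.5 → 'cheap' else 'pricey'; count each bucket.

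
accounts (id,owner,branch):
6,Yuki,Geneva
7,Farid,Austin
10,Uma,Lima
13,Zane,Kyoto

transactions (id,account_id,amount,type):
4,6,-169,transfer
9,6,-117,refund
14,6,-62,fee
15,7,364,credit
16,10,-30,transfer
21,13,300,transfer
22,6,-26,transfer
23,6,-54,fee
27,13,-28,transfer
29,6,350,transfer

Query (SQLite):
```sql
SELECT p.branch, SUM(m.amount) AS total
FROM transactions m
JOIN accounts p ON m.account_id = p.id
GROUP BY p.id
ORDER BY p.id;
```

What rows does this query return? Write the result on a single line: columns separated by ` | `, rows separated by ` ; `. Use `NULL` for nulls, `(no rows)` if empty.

Geneva | -78 ; Austin | 364 ; Lima | -30 ; Kyoto | 272

Join each transactions row to its accounts via account_id.
Group joined rows by accounts.id; compute SUM(m.amount) per group.
  6: ids {4, 9, 14, 22, 23, 29} → SUM(m.amount)=-78
  7: ids {15} → SUM(m.amount)=364
  10: ids {16} → SUM(m.amount)=-30
  13: ids {21, 27} → SUM(m.amount)=272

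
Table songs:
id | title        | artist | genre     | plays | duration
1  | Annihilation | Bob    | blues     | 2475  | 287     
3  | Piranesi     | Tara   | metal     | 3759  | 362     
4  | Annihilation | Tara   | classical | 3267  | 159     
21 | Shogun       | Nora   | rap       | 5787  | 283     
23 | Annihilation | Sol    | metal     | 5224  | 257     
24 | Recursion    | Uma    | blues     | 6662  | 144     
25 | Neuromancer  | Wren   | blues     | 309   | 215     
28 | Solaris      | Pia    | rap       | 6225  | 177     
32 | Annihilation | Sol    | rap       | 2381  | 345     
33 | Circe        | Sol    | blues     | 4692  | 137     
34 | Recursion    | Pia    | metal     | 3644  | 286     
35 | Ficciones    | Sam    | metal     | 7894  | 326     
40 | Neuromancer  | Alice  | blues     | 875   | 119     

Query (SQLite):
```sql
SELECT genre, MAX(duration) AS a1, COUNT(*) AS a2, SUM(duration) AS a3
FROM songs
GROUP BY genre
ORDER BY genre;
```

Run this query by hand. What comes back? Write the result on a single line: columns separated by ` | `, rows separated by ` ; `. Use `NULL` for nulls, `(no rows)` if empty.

Group songs by genre.
Per group compute: MAX(duration), COUNT(*), SUM(duration).
  blues: ids {1, 24, 25, 33, 40} → MAX(duration)=287, COUNT(*)=5, SUM(duration)=902
  classical: ids {4} → MAX(duration)=159, COUNT(*)=1, SUM(duration)=159
  metal: ids {3, 23, 34, 35} → MAX(duration)=362, COUNT(*)=4, SUM(duration)=1231
  rap: ids {21, 28, 32} → MAX(duration)=345, COUNT(*)=3, SUM(duration)=805

blues | 287 | 5 | 902 ; classical | 159 | 1 | 159 ; metal | 362 | 4 | 1231 ; rap | 345 | 3 | 805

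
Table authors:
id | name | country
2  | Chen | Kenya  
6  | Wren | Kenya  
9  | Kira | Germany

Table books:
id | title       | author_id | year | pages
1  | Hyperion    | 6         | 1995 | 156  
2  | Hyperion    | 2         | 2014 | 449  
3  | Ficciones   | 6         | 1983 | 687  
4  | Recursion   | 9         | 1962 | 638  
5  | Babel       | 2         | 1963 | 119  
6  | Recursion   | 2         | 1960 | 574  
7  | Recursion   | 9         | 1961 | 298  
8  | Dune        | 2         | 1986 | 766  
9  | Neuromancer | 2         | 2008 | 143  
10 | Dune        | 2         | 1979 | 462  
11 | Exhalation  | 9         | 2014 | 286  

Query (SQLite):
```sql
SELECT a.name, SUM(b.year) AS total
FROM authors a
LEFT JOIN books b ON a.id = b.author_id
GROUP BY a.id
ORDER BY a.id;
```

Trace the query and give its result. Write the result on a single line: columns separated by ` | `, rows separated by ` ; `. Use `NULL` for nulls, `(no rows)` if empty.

Chen | 11910 ; Wren | 3978 ; Kira | 5937

LEFT JOIN keeps every authors row; unmatched ones get NULL for books columns.
Group by authors.id and compute SUM(b.year). SUM over an all-NULL group is NULL.
  2: ids {2, 5, 6, 8, 9, 10} → SUM(b.year)=11910
  6: ids {1, 3} → SUM(b.year)=3978
  9: ids {4, 7, 11} → SUM(b.year)=5937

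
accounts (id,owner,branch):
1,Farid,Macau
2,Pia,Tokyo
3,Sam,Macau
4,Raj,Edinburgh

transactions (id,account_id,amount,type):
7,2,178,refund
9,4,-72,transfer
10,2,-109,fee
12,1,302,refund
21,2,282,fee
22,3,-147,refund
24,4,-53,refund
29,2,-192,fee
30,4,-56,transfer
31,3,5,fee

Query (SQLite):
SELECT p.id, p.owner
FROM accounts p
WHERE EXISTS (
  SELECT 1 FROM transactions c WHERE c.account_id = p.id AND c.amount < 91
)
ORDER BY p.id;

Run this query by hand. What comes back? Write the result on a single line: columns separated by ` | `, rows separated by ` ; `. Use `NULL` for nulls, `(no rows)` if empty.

For each accounts row, check whether any transactions with matching account_id has amount < 91.
Keep rows where that is true.

2 | Pia ; 3 | Sam ; 4 | Raj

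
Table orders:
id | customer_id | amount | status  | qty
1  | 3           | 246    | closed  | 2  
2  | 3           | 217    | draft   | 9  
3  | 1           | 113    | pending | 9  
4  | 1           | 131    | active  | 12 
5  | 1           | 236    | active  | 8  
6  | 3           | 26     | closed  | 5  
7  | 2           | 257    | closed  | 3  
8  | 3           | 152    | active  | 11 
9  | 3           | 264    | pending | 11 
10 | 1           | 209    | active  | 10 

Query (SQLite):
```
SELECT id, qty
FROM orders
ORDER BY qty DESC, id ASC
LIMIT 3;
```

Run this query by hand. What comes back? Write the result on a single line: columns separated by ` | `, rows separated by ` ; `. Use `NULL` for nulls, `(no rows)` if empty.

4 | 12 ; 8 | 11 ; 9 | 11

Sort by qty desc, tiebreak id asc: (12, id=4), (11, id=8), (11, id=9), (10, id=10), (9, id=2), (9, id=3) …. Take first 3.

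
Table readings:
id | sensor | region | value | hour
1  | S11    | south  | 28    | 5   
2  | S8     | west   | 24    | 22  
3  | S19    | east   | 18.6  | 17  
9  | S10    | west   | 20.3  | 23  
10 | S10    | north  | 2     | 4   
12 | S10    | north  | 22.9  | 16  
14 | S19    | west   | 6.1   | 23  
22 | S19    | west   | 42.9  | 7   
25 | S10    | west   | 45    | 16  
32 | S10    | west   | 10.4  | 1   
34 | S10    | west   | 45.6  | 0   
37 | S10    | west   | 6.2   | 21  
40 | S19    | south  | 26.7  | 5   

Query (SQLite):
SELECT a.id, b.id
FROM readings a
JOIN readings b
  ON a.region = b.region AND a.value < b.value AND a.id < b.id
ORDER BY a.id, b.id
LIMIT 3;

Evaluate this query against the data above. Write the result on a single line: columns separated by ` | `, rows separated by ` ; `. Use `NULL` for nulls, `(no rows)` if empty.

2 | 22 ; 2 | 25 ; 2 | 34

Pairs (a,b) with same region, a.value < b.value, a.id < b.id.
region groups: east:{3} north:{10,12} south:{1,40} west:{2,9,14,22,25,32,34,37}
Ordered by (a.id, b.id); first 3.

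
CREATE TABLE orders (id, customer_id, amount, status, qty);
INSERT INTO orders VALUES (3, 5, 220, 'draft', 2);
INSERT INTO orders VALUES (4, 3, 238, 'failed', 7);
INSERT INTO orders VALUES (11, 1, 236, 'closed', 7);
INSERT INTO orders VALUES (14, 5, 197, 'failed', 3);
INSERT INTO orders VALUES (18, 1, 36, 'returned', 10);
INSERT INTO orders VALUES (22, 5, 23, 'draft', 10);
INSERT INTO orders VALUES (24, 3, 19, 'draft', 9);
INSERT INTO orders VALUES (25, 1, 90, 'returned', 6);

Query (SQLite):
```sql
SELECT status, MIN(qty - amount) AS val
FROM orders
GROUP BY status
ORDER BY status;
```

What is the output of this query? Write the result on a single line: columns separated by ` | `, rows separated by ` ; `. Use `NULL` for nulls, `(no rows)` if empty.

For each row compute qty - amount.
Group by status; take MIN of the expression per group.
  closed: ids {11} → MIN(qty - amount)=-229
  draft: ids {3, 22, 24} → MIN(qty - amount)=-218
  failed: ids {4, 14} → MIN(qty - amount)=-231
  returned: ids {18, 25} → MIN(qty - amount)=-84

closed | -229 ; draft | -218 ; failed | -231 ; returned | -84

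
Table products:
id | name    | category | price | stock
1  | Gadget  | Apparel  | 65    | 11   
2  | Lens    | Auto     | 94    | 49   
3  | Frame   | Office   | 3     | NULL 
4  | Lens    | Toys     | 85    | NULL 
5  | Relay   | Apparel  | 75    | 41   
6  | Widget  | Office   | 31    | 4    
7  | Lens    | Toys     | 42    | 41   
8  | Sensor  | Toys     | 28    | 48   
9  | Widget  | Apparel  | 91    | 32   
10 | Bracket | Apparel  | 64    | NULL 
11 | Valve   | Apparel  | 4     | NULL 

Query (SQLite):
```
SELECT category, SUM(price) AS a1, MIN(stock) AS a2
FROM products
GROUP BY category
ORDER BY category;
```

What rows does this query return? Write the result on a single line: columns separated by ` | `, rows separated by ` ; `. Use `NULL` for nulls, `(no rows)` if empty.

Group products by category.
Per group compute: SUM(price), MIN(stock).
  Apparel: ids {1, 5, 9, 10, 11} → SUM(price)=299, MIN(stock)=11
  Auto: ids {2} → SUM(price)=94, MIN(stock)=49
  Office: ids {3, 6} → SUM(price)=34, MIN(stock)=4
  Toys: ids {4, 7, 8} → SUM(price)=155, MIN(stock)=41

Apparel | 299 | 11 ; Auto | 94 | 49 ; Office | 34 | 4 ; Toys | 155 | 41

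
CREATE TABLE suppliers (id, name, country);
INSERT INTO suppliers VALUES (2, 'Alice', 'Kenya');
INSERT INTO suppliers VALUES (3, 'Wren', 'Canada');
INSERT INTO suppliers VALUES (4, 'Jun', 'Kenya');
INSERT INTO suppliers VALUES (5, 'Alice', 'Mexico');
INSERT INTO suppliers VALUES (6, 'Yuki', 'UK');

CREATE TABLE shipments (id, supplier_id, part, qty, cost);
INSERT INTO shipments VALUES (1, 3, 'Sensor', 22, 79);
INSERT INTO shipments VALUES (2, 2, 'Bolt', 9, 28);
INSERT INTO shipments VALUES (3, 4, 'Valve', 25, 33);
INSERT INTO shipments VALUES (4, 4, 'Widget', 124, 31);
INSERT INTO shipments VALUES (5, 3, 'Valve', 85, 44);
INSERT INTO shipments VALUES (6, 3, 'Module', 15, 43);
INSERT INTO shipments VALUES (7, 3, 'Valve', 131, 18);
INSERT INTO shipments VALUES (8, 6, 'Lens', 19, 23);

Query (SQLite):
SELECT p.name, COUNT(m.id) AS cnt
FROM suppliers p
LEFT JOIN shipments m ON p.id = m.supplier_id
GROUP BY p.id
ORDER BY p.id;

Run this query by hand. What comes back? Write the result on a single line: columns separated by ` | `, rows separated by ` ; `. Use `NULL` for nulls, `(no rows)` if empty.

LEFT JOIN keeps every suppliers row; unmatched ones get NULL for shipments columns.
Group by suppliers.id and compute COUNT(m.id). COUNT(col) of an all-NULL group is 0.
  2: ids {2} → COUNT(m.id)=1
  3: ids {1, 5, 6, 7} → COUNT(m.id)=4
  4: ids {3, 4} → COUNT(m.id)=2
  5: ids {—} → COUNT(m.id)=0
  6: ids {8} → COUNT(m.id)=1

Alice | 1 ; Wren | 4 ; Jun | 2 ; Alice | 0 ; Yuki | 1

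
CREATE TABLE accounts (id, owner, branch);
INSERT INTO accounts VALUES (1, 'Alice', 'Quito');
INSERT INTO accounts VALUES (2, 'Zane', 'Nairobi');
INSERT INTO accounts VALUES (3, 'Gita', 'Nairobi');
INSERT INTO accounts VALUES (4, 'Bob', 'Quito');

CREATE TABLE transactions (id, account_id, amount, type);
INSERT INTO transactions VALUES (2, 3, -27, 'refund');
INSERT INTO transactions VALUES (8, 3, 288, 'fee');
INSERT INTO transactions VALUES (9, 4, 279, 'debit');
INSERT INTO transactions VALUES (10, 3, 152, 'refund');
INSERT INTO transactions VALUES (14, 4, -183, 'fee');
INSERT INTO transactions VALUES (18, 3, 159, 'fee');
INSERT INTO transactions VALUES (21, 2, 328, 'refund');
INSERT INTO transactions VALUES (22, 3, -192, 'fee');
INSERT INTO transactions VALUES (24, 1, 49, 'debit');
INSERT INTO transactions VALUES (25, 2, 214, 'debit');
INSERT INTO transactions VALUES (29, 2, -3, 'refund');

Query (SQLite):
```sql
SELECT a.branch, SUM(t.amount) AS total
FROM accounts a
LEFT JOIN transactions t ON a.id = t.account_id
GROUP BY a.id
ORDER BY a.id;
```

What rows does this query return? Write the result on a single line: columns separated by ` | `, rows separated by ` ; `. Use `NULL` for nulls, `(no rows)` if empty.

LEFT JOIN keeps every accounts row; unmatched ones get NULL for transactions columns.
Group by accounts.id and compute SUM(t.amount). SUM over an all-NULL group is NULL.
  1: ids {24} → SUM(t.amount)=49
  2: ids {21, 25, 29} → SUM(t.amount)=539
  3: ids {2, 8, 10, 18, 22} → SUM(t.amount)=380
  4: ids {9, 14} → SUM(t.amount)=96

Quito | 49 ; Nairobi | 539 ; Nairobi | 380 ; Quito | 96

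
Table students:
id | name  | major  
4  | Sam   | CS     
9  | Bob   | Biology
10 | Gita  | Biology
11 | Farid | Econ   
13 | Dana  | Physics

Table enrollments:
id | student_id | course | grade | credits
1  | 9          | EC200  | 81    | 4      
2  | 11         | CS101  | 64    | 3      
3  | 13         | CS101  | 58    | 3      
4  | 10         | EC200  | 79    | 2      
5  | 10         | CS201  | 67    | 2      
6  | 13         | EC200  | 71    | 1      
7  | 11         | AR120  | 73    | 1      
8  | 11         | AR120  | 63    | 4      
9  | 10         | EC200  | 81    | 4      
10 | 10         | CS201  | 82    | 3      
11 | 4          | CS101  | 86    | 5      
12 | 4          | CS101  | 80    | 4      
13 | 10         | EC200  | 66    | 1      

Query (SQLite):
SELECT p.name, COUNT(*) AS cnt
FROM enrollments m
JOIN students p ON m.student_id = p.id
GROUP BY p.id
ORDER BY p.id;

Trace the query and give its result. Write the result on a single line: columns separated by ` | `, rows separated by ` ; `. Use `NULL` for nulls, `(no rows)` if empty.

Sam | 2 ; Bob | 1 ; Gita | 5 ; Farid | 3 ; Dana | 2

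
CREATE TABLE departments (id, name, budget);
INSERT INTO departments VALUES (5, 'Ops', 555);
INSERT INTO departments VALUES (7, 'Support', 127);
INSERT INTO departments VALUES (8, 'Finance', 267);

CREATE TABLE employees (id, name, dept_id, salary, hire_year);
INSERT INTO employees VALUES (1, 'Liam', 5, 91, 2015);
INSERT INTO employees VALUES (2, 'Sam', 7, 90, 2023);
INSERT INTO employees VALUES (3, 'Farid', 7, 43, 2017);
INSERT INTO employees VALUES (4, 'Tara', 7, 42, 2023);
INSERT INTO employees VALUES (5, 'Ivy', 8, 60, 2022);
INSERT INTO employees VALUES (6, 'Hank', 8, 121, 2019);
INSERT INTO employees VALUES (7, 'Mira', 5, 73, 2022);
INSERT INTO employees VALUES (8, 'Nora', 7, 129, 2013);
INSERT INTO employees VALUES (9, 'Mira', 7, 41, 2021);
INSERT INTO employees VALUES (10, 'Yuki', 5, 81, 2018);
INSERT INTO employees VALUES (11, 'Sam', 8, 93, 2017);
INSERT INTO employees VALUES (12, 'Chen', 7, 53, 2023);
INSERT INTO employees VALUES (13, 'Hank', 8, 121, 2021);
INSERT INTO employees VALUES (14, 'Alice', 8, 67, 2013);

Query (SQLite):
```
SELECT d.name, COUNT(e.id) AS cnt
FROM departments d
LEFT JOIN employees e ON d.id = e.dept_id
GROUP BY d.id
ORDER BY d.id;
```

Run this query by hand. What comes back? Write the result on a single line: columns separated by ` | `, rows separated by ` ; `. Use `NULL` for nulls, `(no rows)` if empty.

LEFT JOIN keeps every departments row; unmatched ones get NULL for employees columns.
Group by departments.id and compute COUNT(e.id). COUNT(col) of an all-NULL group is 0.
  5: ids {1, 7, 10} → COUNT(e.id)=3
  7: ids {2, 3, 4, 8, 9, 12} → COUNT(e.id)=6
  8: ids {5, 6, 11, 13, 14} → COUNT(e.id)=5

Ops | 3 ; Support | 6 ; Finance | 5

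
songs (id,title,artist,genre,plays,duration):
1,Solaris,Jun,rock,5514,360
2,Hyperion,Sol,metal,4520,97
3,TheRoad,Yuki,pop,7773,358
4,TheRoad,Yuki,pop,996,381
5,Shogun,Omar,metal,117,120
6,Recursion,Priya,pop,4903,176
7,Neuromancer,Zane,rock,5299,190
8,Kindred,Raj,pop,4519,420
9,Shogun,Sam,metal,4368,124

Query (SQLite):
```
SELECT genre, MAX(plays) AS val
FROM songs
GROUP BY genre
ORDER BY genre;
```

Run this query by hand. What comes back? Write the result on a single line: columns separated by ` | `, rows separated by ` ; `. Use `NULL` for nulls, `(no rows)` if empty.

Partition songs by genre; compute MAX(plays) within each group.
  metal: ids {2, 5, 9} → MAX(plays)=4520
  pop: ids {3, 4, 6, 8} → MAX(plays)=7773
  rock: ids {1, 7} → MAX(plays)=5514

metal | 4520 ; pop | 7773 ; rock | 5514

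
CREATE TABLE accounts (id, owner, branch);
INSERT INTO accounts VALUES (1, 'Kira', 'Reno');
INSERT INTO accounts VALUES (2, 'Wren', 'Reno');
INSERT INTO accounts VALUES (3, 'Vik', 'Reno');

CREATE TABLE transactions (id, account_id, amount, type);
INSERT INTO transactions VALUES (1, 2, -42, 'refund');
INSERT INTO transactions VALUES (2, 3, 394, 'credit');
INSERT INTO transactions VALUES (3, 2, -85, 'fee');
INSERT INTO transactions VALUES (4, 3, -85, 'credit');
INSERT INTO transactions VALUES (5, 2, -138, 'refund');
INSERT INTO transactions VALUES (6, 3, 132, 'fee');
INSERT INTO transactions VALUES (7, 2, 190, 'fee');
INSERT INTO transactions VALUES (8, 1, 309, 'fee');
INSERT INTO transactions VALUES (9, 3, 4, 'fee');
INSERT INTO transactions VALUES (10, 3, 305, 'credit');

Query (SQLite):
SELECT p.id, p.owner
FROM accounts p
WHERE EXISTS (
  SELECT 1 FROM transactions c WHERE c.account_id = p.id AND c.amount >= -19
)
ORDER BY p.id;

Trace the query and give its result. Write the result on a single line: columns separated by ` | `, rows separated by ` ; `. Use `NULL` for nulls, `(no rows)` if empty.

For each accounts row, check whether any transactions with matching account_id has amount >= -19.
Keep rows where that is true.

1 | Kira ; 2 | Wren ; 3 | Vik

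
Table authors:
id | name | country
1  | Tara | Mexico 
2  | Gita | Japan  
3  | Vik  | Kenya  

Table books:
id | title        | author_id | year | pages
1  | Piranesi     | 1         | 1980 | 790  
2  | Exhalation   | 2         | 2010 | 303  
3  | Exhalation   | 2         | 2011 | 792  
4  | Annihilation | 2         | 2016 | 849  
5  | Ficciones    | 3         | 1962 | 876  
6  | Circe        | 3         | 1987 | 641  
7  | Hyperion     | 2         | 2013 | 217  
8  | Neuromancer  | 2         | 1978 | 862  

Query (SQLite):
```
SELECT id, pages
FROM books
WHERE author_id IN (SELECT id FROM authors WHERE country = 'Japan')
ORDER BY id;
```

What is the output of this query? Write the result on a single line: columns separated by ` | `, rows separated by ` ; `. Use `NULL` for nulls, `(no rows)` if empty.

2 | 303 ; 3 | 792 ; 4 | 849 ; 7 | 217 ; 8 | 862

Inner query: authors.id where country = 'Japan'.
Outer: keep books rows whose author_id is in that set.
Inner query → {2}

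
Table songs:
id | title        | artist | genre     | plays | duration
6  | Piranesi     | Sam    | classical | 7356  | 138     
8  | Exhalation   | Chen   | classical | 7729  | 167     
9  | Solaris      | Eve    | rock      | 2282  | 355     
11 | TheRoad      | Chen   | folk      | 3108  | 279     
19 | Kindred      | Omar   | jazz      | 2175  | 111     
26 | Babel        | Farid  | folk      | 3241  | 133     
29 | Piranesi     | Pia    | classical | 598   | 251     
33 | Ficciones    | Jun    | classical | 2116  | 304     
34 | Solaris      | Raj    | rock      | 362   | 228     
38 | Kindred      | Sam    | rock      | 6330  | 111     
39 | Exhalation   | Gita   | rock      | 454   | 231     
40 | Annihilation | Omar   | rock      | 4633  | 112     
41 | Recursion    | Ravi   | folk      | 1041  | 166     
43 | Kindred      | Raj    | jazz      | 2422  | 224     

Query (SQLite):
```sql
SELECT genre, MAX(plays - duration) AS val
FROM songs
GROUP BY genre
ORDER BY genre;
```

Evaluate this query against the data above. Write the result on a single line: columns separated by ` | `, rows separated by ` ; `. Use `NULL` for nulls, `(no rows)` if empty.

classical | 7562 ; folk | 3108 ; jazz | 2198 ; rock | 6219

For each row compute plays - duration.
Group by genre; take MAX of the expression per group.
  classical: ids {6, 8, 29, 33} → MAX(plays - duration)=7562
  folk: ids {11, 26, 41} → MAX(plays - duration)=3108
  jazz: ids {19, 43} → MAX(plays - duration)=2198
  rock: ids {9, 34, 38, 39, 40} → MAX(plays - duration)=6219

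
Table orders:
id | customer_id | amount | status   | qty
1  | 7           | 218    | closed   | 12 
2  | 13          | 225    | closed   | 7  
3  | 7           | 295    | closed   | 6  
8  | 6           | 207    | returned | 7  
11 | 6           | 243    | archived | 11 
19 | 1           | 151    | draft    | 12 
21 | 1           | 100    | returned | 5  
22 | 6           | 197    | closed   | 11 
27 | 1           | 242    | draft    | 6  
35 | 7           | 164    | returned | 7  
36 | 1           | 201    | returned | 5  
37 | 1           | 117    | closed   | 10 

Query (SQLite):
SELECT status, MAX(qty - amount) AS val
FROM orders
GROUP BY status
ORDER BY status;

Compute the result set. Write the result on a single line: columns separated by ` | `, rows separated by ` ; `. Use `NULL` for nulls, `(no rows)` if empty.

For each row compute qty - amount.
Group by status; take MAX of the expression per group.
  archived: ids {11} → MAX(qty - amount)=-232
  closed: ids {1, 2, 3, 22, 37} → MAX(qty - amount)=-107
  draft: ids {19, 27} → MAX(qty - amount)=-139
  returned: ids {8, 21, 35, 36} → MAX(qty - amount)=-95

archived | -232 ; closed | -107 ; draft | -139 ; returned | -95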